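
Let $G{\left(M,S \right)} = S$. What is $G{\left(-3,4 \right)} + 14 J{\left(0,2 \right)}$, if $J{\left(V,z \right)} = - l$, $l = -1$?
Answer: $18$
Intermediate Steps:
$J{\left(V,z \right)} = 1$ ($J{\left(V,z \right)} = \left(-1\right) \left(-1\right) = 1$)
$G{\left(-3,4 \right)} + 14 J{\left(0,2 \right)} = 4 + 14 \cdot 1 = 4 + 14 = 18$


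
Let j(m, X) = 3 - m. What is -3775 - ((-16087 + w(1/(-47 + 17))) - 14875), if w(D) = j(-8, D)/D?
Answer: 27517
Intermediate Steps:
w(D) = 11/D (w(D) = (3 - 1*(-8))/D = (3 + 8)/D = 11/D)
-3775 - ((-16087 + w(1/(-47 + 17))) - 14875) = -3775 - ((-16087 + 11/(1/(-47 + 17))) - 14875) = -3775 - ((-16087 + 11/(1/(-30))) - 14875) = -3775 - ((-16087 + 11/(-1/30)) - 14875) = -3775 - ((-16087 + 11*(-30)) - 14875) = -3775 - ((-16087 - 330) - 14875) = -3775 - (-16417 - 14875) = -3775 - 1*(-31292) = -3775 + 31292 = 27517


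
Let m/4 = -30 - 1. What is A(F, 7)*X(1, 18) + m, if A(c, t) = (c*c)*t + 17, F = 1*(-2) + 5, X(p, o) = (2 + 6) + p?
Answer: 596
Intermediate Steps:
X(p, o) = 8 + p
F = 3 (F = -2 + 5 = 3)
m = -124 (m = 4*(-30 - 1) = 4*(-31) = -124)
A(c, t) = 17 + t*c² (A(c, t) = c²*t + 17 = t*c² + 17 = 17 + t*c²)
A(F, 7)*X(1, 18) + m = (17 + 7*3²)*(8 + 1) - 124 = (17 + 7*9)*9 - 124 = (17 + 63)*9 - 124 = 80*9 - 124 = 720 - 124 = 596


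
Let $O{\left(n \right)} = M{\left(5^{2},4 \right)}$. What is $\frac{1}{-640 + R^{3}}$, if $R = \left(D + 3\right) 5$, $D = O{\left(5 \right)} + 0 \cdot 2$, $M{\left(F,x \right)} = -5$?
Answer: $- \frac{1}{1640} \approx -0.00060976$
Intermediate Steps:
$O{\left(n \right)} = -5$
$D = -5$ ($D = -5 + 0 \cdot 2 = -5 + 0 = -5$)
$R = -10$ ($R = \left(-5 + 3\right) 5 = \left(-2\right) 5 = -10$)
$\frac{1}{-640 + R^{3}} = \frac{1}{-640 + \left(-10\right)^{3}} = \frac{1}{-640 - 1000} = \frac{1}{-1640} = - \frac{1}{1640}$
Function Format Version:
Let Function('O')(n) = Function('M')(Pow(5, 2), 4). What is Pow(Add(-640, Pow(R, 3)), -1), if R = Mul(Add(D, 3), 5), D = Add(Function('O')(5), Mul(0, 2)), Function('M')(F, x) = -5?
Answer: Rational(-1, 1640) ≈ -0.00060976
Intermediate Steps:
Function('O')(n) = -5
D = -5 (D = Add(-5, Mul(0, 2)) = Add(-5, 0) = -5)
R = -10 (R = Mul(Add(-5, 3), 5) = Mul(-2, 5) = -10)
Pow(Add(-640, Pow(R, 3)), -1) = Pow(Add(-640, Pow(-10, 3)), -1) = Pow(Add(-640, -1000), -1) = Pow(-1640, -1) = Rational(-1, 1640)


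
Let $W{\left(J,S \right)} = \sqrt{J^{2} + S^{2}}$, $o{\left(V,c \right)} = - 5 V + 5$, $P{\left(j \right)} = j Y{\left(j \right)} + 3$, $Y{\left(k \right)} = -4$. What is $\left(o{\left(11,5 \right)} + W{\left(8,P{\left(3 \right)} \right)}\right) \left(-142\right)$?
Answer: $7100 - 142 \sqrt{145} \approx 5390.1$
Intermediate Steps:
$P{\left(j \right)} = 3 - 4 j$ ($P{\left(j \right)} = j \left(-4\right) + 3 = - 4 j + 3 = 3 - 4 j$)
$o{\left(V,c \right)} = 5 - 5 V$
$\left(o{\left(11,5 \right)} + W{\left(8,P{\left(3 \right)} \right)}\right) \left(-142\right) = \left(\left(5 - 55\right) + \sqrt{8^{2} + \left(3 - 12\right)^{2}}\right) \left(-142\right) = \left(\left(5 - 55\right) + \sqrt{64 + \left(3 - 12\right)^{2}}\right) \left(-142\right) = \left(-50 + \sqrt{64 + \left(-9\right)^{2}}\right) \left(-142\right) = \left(-50 + \sqrt{64 + 81}\right) \left(-142\right) = \left(-50 + \sqrt{145}\right) \left(-142\right) = 7100 - 142 \sqrt{145}$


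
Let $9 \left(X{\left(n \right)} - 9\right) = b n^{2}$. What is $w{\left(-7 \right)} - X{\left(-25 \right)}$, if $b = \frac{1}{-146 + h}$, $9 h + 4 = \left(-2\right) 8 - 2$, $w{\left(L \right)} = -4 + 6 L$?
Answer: $- \frac{72855}{1336} \approx -54.532$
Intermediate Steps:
$h = - \frac{22}{9}$ ($h = - \frac{4}{9} + \frac{\left(-2\right) 8 - 2}{9} = - \frac{4}{9} + \frac{-16 - 2}{9} = - \frac{4}{9} + \frac{1}{9} \left(-18\right) = - \frac{4}{9} - 2 = - \frac{22}{9} \approx -2.4444$)
$b = - \frac{9}{1336}$ ($b = \frac{1}{-146 - \frac{22}{9}} = \frac{1}{- \frac{1336}{9}} = - \frac{9}{1336} \approx -0.0067365$)
$X{\left(n \right)} = 9 - \frac{n^{2}}{1336}$ ($X{\left(n \right)} = 9 + \frac{\left(- \frac{9}{1336}\right) n^{2}}{9} = 9 - \frac{n^{2}}{1336}$)
$w{\left(-7 \right)} - X{\left(-25 \right)} = \left(-4 + 6 \left(-7\right)\right) - \left(9 - \frac{\left(-25\right)^{2}}{1336}\right) = \left(-4 - 42\right) - \left(9 - \frac{625}{1336}\right) = -46 - \left(9 - \frac{625}{1336}\right) = -46 - \frac{11399}{1336} = - \frac{72855}{1336}$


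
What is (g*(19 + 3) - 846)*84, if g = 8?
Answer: -56280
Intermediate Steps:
(g*(19 + 3) - 846)*84 = (8*(19 + 3) - 846)*84 = (8*22 - 846)*84 = (176 - 846)*84 = -670*84 = -56280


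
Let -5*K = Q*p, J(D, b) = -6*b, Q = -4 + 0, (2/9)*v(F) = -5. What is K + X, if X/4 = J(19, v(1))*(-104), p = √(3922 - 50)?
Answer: -56160 + 176*√2/5 ≈ -56110.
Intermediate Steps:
v(F) = -45/2 (v(F) = (9/2)*(-5) = -45/2)
p = 44*√2 (p = √3872 = 44*√2 ≈ 62.225)
Q = -4
K = 176*√2/5 (K = -(-4)*44*√2/5 = -(-176)*√2/5 = 176*√2/5 ≈ 49.780)
X = -56160 (X = 4*(-6*(-45/2)*(-104)) = 4*(135*(-104)) = 4*(-14040) = -56160)
K + X = 176*√2/5 - 56160 = -56160 + 176*√2/5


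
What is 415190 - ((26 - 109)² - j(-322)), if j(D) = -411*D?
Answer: 540643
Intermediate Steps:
415190 - ((26 - 109)² - j(-322)) = 415190 - ((26 - 109)² - (-411)*(-322)) = 415190 - ((-83)² - 1*132342) = 415190 - (6889 - 132342) = 415190 - 1*(-125453) = 415190 + 125453 = 540643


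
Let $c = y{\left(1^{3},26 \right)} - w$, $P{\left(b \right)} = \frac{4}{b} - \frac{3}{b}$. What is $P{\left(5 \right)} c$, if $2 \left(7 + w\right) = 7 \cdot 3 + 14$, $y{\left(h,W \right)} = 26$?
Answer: $\frac{31}{10} \approx 3.1$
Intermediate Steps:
$P{\left(b \right)} = \frac{1}{b}$
$w = \frac{21}{2}$ ($w = -7 + \frac{7 \cdot 3 + 14}{2} = -7 + \frac{21 + 14}{2} = -7 + \frac{1}{2} \cdot 35 = -7 + \frac{35}{2} = \frac{21}{2} \approx 10.5$)
$c = \frac{31}{2}$ ($c = 26 - \frac{21}{2} = \frac{31}{2} \approx 15.5$)
$P{\left(5 \right)} c = \frac{1}{5} \cdot \frac{31}{2} = \frac{31}{10}$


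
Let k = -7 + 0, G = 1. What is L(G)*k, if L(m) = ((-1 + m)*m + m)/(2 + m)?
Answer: -7/3 ≈ -2.3333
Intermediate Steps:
k = -7
L(m) = (m + m*(-1 + m))/(2 + m) (L(m) = (m*(-1 + m) + m)/(2 + m) = (m + m*(-1 + m))/(2 + m))
L(G)*k = (1²/(2 + 1))*(-7) = (1/3)*(-7) = (1*(⅓))*(-7) = (⅓)*(-7) = -7/3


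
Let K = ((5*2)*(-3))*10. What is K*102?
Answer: -30600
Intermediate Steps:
K = -300 (K = (10*(-3))*10 = -30*10 = -300)
K*102 = -300*102 = -30600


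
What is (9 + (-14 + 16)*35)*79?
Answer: 6241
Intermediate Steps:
(9 + (-14 + 16)*35)*79 = (9 + 2*35)*79 = (9 + 70)*79 = 79*79 = 6241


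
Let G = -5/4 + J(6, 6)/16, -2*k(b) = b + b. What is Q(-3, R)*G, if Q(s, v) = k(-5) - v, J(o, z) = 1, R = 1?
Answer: -19/4 ≈ -4.7500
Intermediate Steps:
k(b) = -b (k(b) = -(b + b)/2 = -b)
Q(s, v) = 5 - v (Q(s, v) = -1*(-5) - v = 5 - v)
G = -19/16 (G = -5/4 + 1/16 = -19/16 ≈ -1.1875)
Q(-3, R)*G = (5 - 1*1)*(-19/16) = (5 - 1)*(-19/16) = 4*(-19/16) = -19/4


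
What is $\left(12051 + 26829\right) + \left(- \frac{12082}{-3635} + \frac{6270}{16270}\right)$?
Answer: $\frac{229963894159}{5914145} \approx 38884.0$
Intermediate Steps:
$\left(12051 + 26829\right) + \left(- \frac{12082}{-3635} + \frac{6270}{16270}\right) = 38880 + \left(\left(-12082\right) \left(- \frac{1}{3635}\right) + 6270 \cdot \frac{1}{16270}\right) = 38880 + \left(\frac{12082}{3635} + \frac{627}{1627}\right) = 38880 + \frac{21936559}{5914145} = \frac{229963894159}{5914145}$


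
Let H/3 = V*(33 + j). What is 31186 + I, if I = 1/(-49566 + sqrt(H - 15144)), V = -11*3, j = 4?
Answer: 25539329378584/818935721 - I*sqrt(18807)/2456807163 ≈ 31186.0 - 5.582e-8*I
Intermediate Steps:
V = -33
H = -3663 (H = 3*(-33*(33 + 4)) = 3*(-33*37) = 3*(-1221) = -3663)
I = 1/(-49566 + I*sqrt(18807)) (I = 1/(-49566 + sqrt(-3663 - 15144)) = 1/(-49566 + sqrt(-18807)) = 1/(-49566 + I*sqrt(18807)) ≈ -2.0175e-5 - 5.582e-8*I)
31186 + I = 31186 + (-16522/818935721 - I*sqrt(18807)/2456807163) = 25539329378584/818935721 - I*sqrt(18807)/2456807163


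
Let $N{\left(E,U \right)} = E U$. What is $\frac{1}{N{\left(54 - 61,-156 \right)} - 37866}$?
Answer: $- \frac{1}{36774} \approx -2.7193 \cdot 10^{-5}$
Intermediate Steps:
$\frac{1}{N{\left(54 - 61,-156 \right)} - 37866} = \frac{1}{\left(54 - 61\right) \left(-156\right) - 37866} = \frac{1}{\left(-7\right) \left(-156\right) - 37866} = \frac{1}{1092 - 37866} = \frac{1}{-36774} = - \frac{1}{36774}$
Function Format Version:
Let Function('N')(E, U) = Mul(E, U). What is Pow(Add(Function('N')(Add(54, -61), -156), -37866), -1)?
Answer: Rational(-1, 36774) ≈ -2.7193e-5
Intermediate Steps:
Pow(Add(Function('N')(Add(54, -61), -156), -37866), -1) = Pow(Add(Mul(Add(54, -61), -156), -37866), -1) = Pow(Add(Mul(-7, -156), -37866), -1) = Pow(Add(1092, -37866), -1) = Pow(-36774, -1) = Rational(-1, 36774)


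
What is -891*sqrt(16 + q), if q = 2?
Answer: -2673*sqrt(2) ≈ -3780.2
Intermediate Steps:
-891*sqrt(16 + q) = -891*sqrt(16 + 2) = -2673*sqrt(2)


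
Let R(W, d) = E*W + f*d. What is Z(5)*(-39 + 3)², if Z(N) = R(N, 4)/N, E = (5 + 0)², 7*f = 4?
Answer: 1154736/35 ≈ 32992.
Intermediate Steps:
f = 4/7 (f = (⅐)*4 = 4/7 ≈ 0.57143)
E = 25 (E = 5² = 25)
R(W, d) = 25*W + 4*d/7
Z(N) = (16/7 + 25*N)/N (Z(N) = (25*N + (4/7)*4)/N = (25*N + 16/7)/N = (16/7 + 25*N)/N)
Z(5)*(-39 + 3)² = (25 + (16/7)/5)*(-39 + 3)² = (25 + (16/7)*(⅕))*(-36)² = (25 + 16/35)*1296 = (891/35)*1296 = 1154736/35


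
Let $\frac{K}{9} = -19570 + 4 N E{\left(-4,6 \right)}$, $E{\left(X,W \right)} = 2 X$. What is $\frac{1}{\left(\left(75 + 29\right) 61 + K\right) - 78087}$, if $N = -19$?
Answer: $- \frac{1}{242401} \approx -4.1254 \cdot 10^{-6}$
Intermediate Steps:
$K = -170658$ ($K = 9 \left(-19570 + 4 \left(-19\right) 2 \left(-4\right)\right) = 9 \left(-19570 - -608\right) = 9 \left(-19570 + 608\right) = 9 \left(-18962\right) = -170658$)
$\frac{1}{\left(\left(75 + 29\right) 61 + K\right) - 78087} = \frac{1}{\left(\left(75 + 29\right) 61 - 170658\right) - 78087} = \frac{1}{\left(104 \cdot 61 - 170658\right) - 78087} = \frac{1}{\left(6344 - 170658\right) - 78087} = \frac{1}{-164314 - 78087} = \frac{1}{-242401} = - \frac{1}{242401}$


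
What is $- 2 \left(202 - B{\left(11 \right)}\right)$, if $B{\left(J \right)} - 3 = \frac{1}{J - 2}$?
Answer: $- \frac{3580}{9} \approx -397.78$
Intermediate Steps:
$B{\left(J \right)} = 3 + \frac{1}{-2 + J}$ ($B{\left(J \right)} = 3 + \frac{1}{J - 2} = 3 + \frac{1}{-2 + J}$)
$- 2 \left(202 - B{\left(11 \right)}\right) = - 2 \left(202 - \frac{-5 + 3 \cdot 11}{-2 + 11}\right) = - 2 \left(202 - \frac{-5 + 33}{9}\right) = - 2 \left(202 - \frac{1}{9} \cdot 28\right) = - 2 \left(202 - \frac{28}{9}\right) = \left(-2\right) \frac{1790}{9} = - \frac{3580}{9}$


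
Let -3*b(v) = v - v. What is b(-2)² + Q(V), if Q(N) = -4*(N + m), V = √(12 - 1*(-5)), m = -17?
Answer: 68 - 4*√17 ≈ 51.508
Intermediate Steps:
V = √17 (V = √(12 + 5) = √17 ≈ 4.1231)
b(v) = 0 (b(v) = -(v - v)/3 = -⅓*0 = 0)
Q(N) = 68 - 4*N (Q(N) = -4*(N - 17) = -4*(-17 + N) = 68 - 4*N)
b(-2)² + Q(V) = 0² + (68 - 4*√17) = 0 + (68 - 4*√17) = 68 - 4*√17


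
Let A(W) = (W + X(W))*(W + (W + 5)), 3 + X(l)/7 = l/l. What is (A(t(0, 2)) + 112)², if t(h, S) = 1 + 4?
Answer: 529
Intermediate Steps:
t(h, S) = 5
X(l) = -14 (X(l) = -21 + 7*(l/l) = -21 + 7*1 = -21 + 7 = -14)
A(W) = (-14 + W)*(5 + 2*W) (A(W) = (W - 14)*(W + (W + 5)) = (-14 + W)*(W + (5 + W)) = (-14 + W)*(5 + 2*W))
(A(t(0, 2)) + 112)² = ((-70 - 23*5 + 2*5²) + 112)² = ((-70 - 115 + 2*25) + 112)² = ((-70 - 115 + 50) + 112)² = (-135 + 112)² = (-23)² = 529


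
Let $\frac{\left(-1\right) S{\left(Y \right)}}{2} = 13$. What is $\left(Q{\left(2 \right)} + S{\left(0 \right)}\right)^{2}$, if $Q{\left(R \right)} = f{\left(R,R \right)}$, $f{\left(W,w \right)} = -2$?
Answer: $784$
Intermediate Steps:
$Q{\left(R \right)} = -2$
$S{\left(Y \right)} = -26$ ($S{\left(Y \right)} = \left(-2\right) 13 = -26$)
$\left(Q{\left(2 \right)} + S{\left(0 \right)}\right)^{2} = \left(-2 - 26\right)^{2} = \left(-28\right)^{2} = 784$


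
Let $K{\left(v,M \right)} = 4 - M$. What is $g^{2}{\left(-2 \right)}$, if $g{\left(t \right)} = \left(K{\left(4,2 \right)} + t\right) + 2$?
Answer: $4$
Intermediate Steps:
$g{\left(t \right)} = 4 + t$ ($g{\left(t \right)} = \left(\left(4 - 2\right) + t\right) + 2 = \left(2 + t\right) + 2 = 4 + t$)
$g^{2}{\left(-2 \right)} = \left(4 - 2\right)^{2} = 2^{2} = 4$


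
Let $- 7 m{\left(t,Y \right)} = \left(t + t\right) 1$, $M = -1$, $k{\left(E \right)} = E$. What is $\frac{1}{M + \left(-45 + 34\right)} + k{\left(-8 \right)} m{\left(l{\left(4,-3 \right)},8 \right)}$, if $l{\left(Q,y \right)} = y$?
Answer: $- \frac{583}{84} \approx -6.9405$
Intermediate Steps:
$m{\left(t,Y \right)} = - \frac{2 t}{7}$ ($m{\left(t,Y \right)} = - \frac{\left(t + t\right) 1}{7} = - \frac{2 t 1}{7} = - \frac{2 t}{7}$)
$\frac{1}{M + \left(-45 + 34\right)} + k{\left(-8 \right)} m{\left(l{\left(4,-3 \right)},8 \right)} = \frac{1}{-1 + \left(-45 + 34\right)} - 8 \left(\left(- \frac{2}{7}\right) \left(-3\right)\right) = \frac{1}{-1 - 11} - \frac{48}{7} = \frac{1}{-12} - \frac{48}{7} = - \frac{1}{12} - \frac{48}{7} = - \frac{583}{84}$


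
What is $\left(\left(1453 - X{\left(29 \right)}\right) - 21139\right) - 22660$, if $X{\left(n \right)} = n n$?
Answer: $-43187$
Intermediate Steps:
$X{\left(n \right)} = n^{2}$
$\left(\left(1453 - X{\left(29 \right)}\right) - 21139\right) - 22660 = \left(\left(1453 - 29^{2}\right) - 21139\right) - 22660 = \left(\left(1453 - 841\right) - 21139\right) - 22660 = \left(612 - 21139\right) - 22660 = -20527 - 22660 = -43187$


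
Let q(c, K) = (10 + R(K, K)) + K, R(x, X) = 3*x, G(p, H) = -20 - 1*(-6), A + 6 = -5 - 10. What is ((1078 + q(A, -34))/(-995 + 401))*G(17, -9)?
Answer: 6664/297 ≈ 22.438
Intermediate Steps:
A = -21 (A = -6 + (-5 - 10) = -6 - 15 = -21)
G(p, H) = -14 (G(p, H) = -20 + 6 = -14)
q(c, K) = 10 + 4*K (q(c, K) = (10 + 3*K) + K = 10 + 4*K)
((1078 + q(A, -34))/(-995 + 401))*G(17, -9) = ((1078 + (10 + 4*(-34)))/(-995 + 401))*(-14) = ((1078 + (10 - 136))/(-594))*(-14) = ((1078 - 126)*(-1/594))*(-14) = (952*(-1/594))*(-14) = -476/297*(-14) = 6664/297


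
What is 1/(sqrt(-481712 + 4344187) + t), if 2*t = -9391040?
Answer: -939104/4409580841585 - sqrt(154499)/4409580841585 ≈ -2.1306e-7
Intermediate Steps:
t = -4695520 (t = (1/2)*(-9391040) = -4695520)
1/(sqrt(-481712 + 4344187) + t) = 1/(sqrt(-481712 + 4344187) - 4695520) = 1/(sqrt(3862475) - 4695520) = 1/(5*sqrt(154499) - 4695520) = 1/(-4695520 + 5*sqrt(154499))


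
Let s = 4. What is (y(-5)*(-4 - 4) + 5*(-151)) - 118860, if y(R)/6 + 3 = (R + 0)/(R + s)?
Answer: -119711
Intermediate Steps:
y(R) = -18 + 6*R/(4 + R) (y(R) = -18 + 6*((R + 0)/(R + 4)) = -18 + 6*(R/(4 + R)) = -18 + 6*R/(4 + R))
(y(-5)*(-4 - 4) + 5*(-151)) - 118860 = ((12*(-6 - 1*(-5))/(4 - 5))*(-4 - 4) + 5*(-151)) - 118860 = ((12*(-6 + 5)/(-1))*(-8) - 755) - 118860 = ((12*(-1)*(-1))*(-8) - 755) - 118860 = (12*(-8) - 755) - 118860 = (-96 - 755) - 118860 = -851 - 118860 = -119711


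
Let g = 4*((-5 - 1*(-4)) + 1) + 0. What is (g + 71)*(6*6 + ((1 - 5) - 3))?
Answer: 2059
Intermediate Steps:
g = 0 (g = 4*((-5 + 4) + 1) + 0 = 4*(-1 + 1) + 0 = 4*0 + 0 = 0 + 0 = 0)
(g + 71)*(6*6 + ((1 - 5) - 3)) = (0 + 71)*(6*6 + ((1 - 5) - 3)) = 71*(36 + (-4 - 3)) = 71*(36 - 7) = 71*29 = 2059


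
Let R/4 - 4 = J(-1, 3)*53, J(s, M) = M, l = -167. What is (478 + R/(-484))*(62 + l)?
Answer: -6055875/121 ≈ -50049.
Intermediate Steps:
R = 652 (R = 16 + 4*(3*53) = 16 + 4*159 = 16 + 636 = 652)
(478 + R/(-484))*(62 + l) = (478 + 652/(-484))*(62 - 167) = (478 + 652*(-1/484))*(-105) = (478 - 163/121)*(-105) = (57675/121)*(-105) = -6055875/121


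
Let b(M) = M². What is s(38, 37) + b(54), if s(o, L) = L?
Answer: 2953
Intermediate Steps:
s(38, 37) + b(54) = 37 + 54² = 37 + 2916 = 2953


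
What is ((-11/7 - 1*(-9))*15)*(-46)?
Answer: -35880/7 ≈ -5125.7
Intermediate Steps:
((-11/7 - 1*(-9))*15)*(-46) = ((-11*⅐ + 9)*15)*(-46) = ((-11/7 + 9)*15)*(-46) = ((52/7)*15)*(-46) = (780/7)*(-46) = -35880/7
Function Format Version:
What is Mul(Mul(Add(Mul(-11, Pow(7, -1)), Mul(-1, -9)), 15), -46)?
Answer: Rational(-35880, 7) ≈ -5125.7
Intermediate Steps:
Mul(Mul(Add(Mul(-11, Pow(7, -1)), Mul(-1, -9)), 15), -46) = Mul(Mul(Add(Mul(-11, Rational(1, 7)), 9), 15), -46) = Mul(Mul(Add(Rational(-11, 7), 9), 15), -46) = Mul(Mul(Rational(52, 7), 15), -46) = Mul(Rational(780, 7), -46) = Rational(-35880, 7)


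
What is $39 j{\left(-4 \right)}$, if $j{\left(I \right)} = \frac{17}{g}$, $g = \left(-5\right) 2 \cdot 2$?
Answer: $- \frac{663}{20} \approx -33.15$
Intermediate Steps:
$g = -20$ ($g = \left(-10\right) 2 = -20$)
$j{\left(I \right)} = - \frac{17}{20}$ ($j{\left(I \right)} = \frac{17}{-20} = 17 \left(- \frac{1}{20}\right) = - \frac{17}{20}$)
$39 j{\left(-4 \right)} = 39 \left(- \frac{17}{20}\right) = - \frac{663}{20}$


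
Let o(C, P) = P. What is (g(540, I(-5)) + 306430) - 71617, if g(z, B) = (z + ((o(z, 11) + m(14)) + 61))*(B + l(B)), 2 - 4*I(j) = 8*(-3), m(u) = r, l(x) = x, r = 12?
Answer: 242925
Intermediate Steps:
m(u) = 12
I(j) = 13/2 (I(j) = 1/2 - 2*(-3) = 1/2 - 1/4*(-24) = 1/2 + 6 = 13/2)
g(z, B) = 2*B*(84 + z) (g(z, B) = (z + ((11 + 12) + 61))*(B + B) = (z + (23 + 61))*(2*B) = (z + 84)*(2*B) = (84 + z)*(2*B) = 2*B*(84 + z))
(g(540, I(-5)) + 306430) - 71617 = (2*(13/2)*(84 + 540) + 306430) - 71617 = (2*(13/2)*624 + 306430) - 71617 = (8112 + 306430) - 71617 = 314542 - 71617 = 242925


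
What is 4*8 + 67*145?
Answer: 9747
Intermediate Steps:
4*8 + 67*145 = 32 + 9715 = 9747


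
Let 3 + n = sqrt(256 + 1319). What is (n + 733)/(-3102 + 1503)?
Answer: -730/1599 - 5*sqrt(7)/533 ≈ -0.48135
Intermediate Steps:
n = -3 + 15*sqrt(7) (n = -3 + sqrt(256 + 1319) = -3 + sqrt(1575) = -3 + 15*sqrt(7) ≈ 36.686)
(n + 733)/(-3102 + 1503) = ((-3 + 15*sqrt(7)) + 733)/(-3102 + 1503) = (730 + 15*sqrt(7))/(-1599) = (730 + 15*sqrt(7))*(-1/1599) = -730/1599 - 5*sqrt(7)/533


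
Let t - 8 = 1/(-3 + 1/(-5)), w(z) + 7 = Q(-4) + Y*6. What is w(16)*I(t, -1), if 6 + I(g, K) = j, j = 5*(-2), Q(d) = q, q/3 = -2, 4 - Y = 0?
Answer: -176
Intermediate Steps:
Y = 4 (Y = 4 - 1*0 = 4 + 0 = 4)
q = -6 (q = 3*(-2) = -6)
Q(d) = -6
w(z) = 11 (w(z) = -7 + (-6 + 4*6) = -7 + (-6 + 24) = -7 + 18 = 11)
j = -10
t = 123/16 (t = 8 + 1/(-3 + 1/(-5)) = 8 + 1/(-3 - ⅕) = 8 + 1/(-16/5) = 8 - 5/16 = 123/16 ≈ 7.6875)
I(g, K) = -16 (I(g, K) = -6 - 10 = -16)
w(16)*I(t, -1) = 11*(-16) = -176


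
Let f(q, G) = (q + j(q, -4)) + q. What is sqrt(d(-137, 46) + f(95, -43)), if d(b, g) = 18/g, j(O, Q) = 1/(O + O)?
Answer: sqrt(3635984210)/4370 ≈ 13.798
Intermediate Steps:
j(O, Q) = 1/(2*O)
f(q, G) = 1/(2*q) + 2*q (f(q, G) = (q + 1/(2*q)) + q = 1/(2*q) + 2*q)
sqrt(d(-137, 46) + f(95, -43)) = sqrt(18/46 + ((1/2)/95 + 2*95)) = sqrt(18*(1/46) + ((1/2)*(1/95) + 190)) = sqrt(9/23 + (1/190 + 190)) = sqrt(9/23 + 36101/190) = sqrt(832033/4370) = sqrt(3635984210)/4370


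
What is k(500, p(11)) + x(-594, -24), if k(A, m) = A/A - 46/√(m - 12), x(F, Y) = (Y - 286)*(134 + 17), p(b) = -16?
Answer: -46809 + 23*I*√7/7 ≈ -46809.0 + 8.6932*I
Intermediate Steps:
x(F, Y) = -43186 + 151*Y (x(F, Y) = (-286 + Y)*151 = -43186 + 151*Y)
k(A, m) = 1 - 46/√(-12 + m)
k(500, p(11)) + x(-594, -24) = (1 - 46/√(-12 - 16)) + (-43186 + 151*(-24)) = (1 - (-23)*I*√7/7) + (-43186 - 3624) = (1 - (-23)*I*√7/7) - 46810 = (1 + 23*I*√7/7) - 46810 = -46809 + 23*I*√7/7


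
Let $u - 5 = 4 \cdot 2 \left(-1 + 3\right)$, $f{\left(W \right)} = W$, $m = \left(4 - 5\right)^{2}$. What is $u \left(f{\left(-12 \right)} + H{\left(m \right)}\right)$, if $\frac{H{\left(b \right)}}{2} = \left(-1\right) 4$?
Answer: $-420$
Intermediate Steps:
$m = 1$ ($m = \left(-1\right)^{2} = 1$)
$H{\left(b \right)} = -8$ ($H{\left(b \right)} = 2 \left(\left(-1\right) 4\right) = 2 \left(-4\right) = -8$)
$u = 21$ ($u = 5 + 4 \cdot 2 \left(-1 + 3\right) = 5 + 8 \cdot 2 = 5 + 16 = 21$)
$u \left(f{\left(-12 \right)} + H{\left(m \right)}\right) = 21 \left(-12 - 8\right) = 21 \left(-20\right) = -420$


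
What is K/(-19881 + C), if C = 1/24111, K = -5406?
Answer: 65172033/239675395 ≈ 0.27192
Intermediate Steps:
C = 1/24111 ≈ 4.1475e-5
K/(-19881 + C) = -5406/(-19881 + 1/24111) = -5406/(-479350790/24111) = -5406*(-24111/479350790) = 65172033/239675395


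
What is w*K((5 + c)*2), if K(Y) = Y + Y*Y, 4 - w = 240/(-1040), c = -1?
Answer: 3960/13 ≈ 304.62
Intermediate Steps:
w = 55/13 (w = 4 - 240/(-1040) = 4 - 240*(-1)/1040 = 4 - 1*(-3/13) = 4 + 3/13 = 55/13 ≈ 4.2308)
K(Y) = Y + Y**2
w*K((5 + c)*2) = 55*(((5 - 1)*2)*(1 + (5 - 1)*2))/13 = 55*((4*2)*(1 + 4*2))/13 = 55*(8*(1 + 8))/13 = 55*(8*9)/13 = (55/13)*72 = 3960/13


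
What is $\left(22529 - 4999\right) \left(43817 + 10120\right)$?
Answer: $945515610$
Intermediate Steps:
$\left(22529 - 4999\right) \left(43817 + 10120\right) = 17530 \cdot 53937 = 945515610$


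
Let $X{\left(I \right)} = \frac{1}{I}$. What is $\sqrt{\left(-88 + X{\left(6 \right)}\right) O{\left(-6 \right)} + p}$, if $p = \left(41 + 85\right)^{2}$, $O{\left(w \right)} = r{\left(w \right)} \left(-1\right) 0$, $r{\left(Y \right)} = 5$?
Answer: $126$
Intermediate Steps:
$O{\left(w \right)} = 0$ ($O{\left(w \right)} = 5 \left(-1\right) 0 = \left(-5\right) 0 = 0$)
$p = 15876$ ($p = 126^{2} = 15876$)
$\sqrt{\left(-88 + X{\left(6 \right)}\right) O{\left(-6 \right)} + p} = \sqrt{\left(-88 + \frac{1}{6}\right) 0 + 15876} = \sqrt{\left(- \frac{527}{6}\right) 0 + 15876} = \sqrt{0 + 15876} = \sqrt{15876} = 126$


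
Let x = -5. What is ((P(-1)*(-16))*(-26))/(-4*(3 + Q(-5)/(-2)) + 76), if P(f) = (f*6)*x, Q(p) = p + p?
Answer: 3120/11 ≈ 283.64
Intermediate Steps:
Q(p) = 2*p
P(f) = -30*f (P(f) = (f*6)*(-5) = (6*f)*(-5) = -30*f)
((P(-1)*(-16))*(-26))/(-4*(3 + Q(-5)/(-2)) + 76) = ((-30*(-1)*(-16))*(-26))/(-4*(3 + (2*(-5))/(-2)) + 76) = ((30*(-16))*(-26))/(-4*(3 - 10*(-½)) + 76) = (-480*(-26))/(-4*(3 + 5) + 76) = 12480/(-4*8 + 76) = 12480/(-32 + 76) = 12480/44 = 12480*(1/44) = 3120/11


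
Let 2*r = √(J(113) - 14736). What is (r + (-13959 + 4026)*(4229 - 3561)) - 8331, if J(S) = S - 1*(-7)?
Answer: -6643575 + 3*I*√406 ≈ -6.6436e+6 + 60.448*I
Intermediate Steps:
J(S) = 7 + S (J(S) = S + 7 = 7 + S)
r = 3*I*√406 (r = √((7 + 113) - 14736)/2 = √(120 - 14736)/2 = √(-14616)/2 = (6*I*√406)/2 = 3*I*√406 ≈ 60.448*I)
(r + (-13959 + 4026)*(4229 - 3561)) - 8331 = (3*I*√406 + (-13959 + 4026)*(4229 - 3561)) - 8331 = (3*I*√406 - 9933*668) - 8331 = (3*I*√406 - 6635244) - 8331 = (-6635244 + 3*I*√406) - 8331 = -6643575 + 3*I*√406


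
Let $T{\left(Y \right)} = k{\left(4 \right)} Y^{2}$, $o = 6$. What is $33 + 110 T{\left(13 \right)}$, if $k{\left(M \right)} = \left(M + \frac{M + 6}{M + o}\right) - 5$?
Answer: $33$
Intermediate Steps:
$k{\left(M \right)} = -4 + M$ ($k{\left(M \right)} = \left(M + \frac{M + 6}{M + 6}\right) - 5 = \left(M + \frac{6 + M}{6 + M}\right) - 5 = \left(M + 1\right) - 5 = \left(1 + M\right) - 5 = -4 + M$)
$T{\left(Y \right)} = 0$ ($T{\left(Y \right)} = \left(-4 + 4\right) Y^{2} = 0 Y^{2} = 0$)
$33 + 110 T{\left(13 \right)} = 33 + 110 \cdot 0 = 33 + 0 = 33$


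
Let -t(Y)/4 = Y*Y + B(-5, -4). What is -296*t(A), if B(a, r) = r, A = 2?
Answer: 0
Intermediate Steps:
t(Y) = 16 - 4*Y² (t(Y) = -4*(Y*Y - 4) = -4*(Y² - 4) = -4*(-4 + Y²) = 16 - 4*Y²)
-296*t(A) = -296*(16 - 4*2²) = -296*(16 - 4*4) = -296*(16 - 16) = -296*0 = 0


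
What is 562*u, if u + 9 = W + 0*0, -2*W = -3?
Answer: -4215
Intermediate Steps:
W = 3/2 (W = -½*(-3) = 3/2 ≈ 1.5000)
u = -15/2 (u = -9 + (3/2 + 0*0) = -9 + (3/2 + 0) = -9 + 3/2 = -15/2 ≈ -7.5000)
562*u = 562*(-15/2) = -4215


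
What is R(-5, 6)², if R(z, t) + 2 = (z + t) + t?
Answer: 25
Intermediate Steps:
R(z, t) = -2 + z + 2*t (R(z, t) = -2 + ((z + t) + t) = -2 + ((t + z) + t) = -2 + (z + 2*t) = -2 + z + 2*t)
R(-5, 6)² = (-2 - 5 + 2*6)² = (-2 - 5 + 12)² = 5² = 25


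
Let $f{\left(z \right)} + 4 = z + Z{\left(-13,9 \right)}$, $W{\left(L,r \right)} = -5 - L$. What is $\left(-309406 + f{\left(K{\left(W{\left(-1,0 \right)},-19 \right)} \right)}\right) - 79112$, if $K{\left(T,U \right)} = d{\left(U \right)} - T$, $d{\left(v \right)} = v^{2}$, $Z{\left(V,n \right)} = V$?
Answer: $-388170$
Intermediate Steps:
$K{\left(T,U \right)} = U^{2} - T$
$f{\left(z \right)} = -17 + z$ ($f{\left(z \right)} = -4 + \left(z - 13\right) = -4 + \left(-13 + z\right) = -17 + z$)
$\left(-309406 + f{\left(K{\left(W{\left(-1,0 \right)},-19 \right)} \right)}\right) - 79112 = \left(-309406 - -348\right) - 79112 = \left(-309406 + \left(-17 + \left(361 - \left(-5 + 1\right)\right)\right)\right) - 79112 = \left(-309406 + \left(-17 + \left(361 - -4\right)\right)\right) - 79112 = \left(-309406 + \left(-17 + \left(361 + 4\right)\right)\right) - 79112 = \left(-309406 + \left(-17 + 365\right)\right) - 79112 = \left(-309406 + 348\right) - 79112 = -309058 - 79112 = -388170$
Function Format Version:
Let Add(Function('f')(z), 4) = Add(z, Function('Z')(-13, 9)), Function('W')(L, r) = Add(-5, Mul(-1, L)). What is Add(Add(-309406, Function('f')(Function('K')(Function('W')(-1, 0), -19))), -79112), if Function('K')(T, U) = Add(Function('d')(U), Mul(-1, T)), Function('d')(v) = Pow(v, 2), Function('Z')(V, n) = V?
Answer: -388170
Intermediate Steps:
Function('K')(T, U) = Add(Pow(U, 2), Mul(-1, T))
Function('f')(z) = Add(-17, z) (Function('f')(z) = Add(-4, Add(z, -13)) = Add(-4, Add(-13, z)) = Add(-17, z))
Add(Add(-309406, Function('f')(Function('K')(Function('W')(-1, 0), -19))), -79112) = Add(Add(-309406, Add(-17, Add(Pow(-19, 2), Mul(-1, Add(-5, Mul(-1, -1)))))), -79112) = Add(Add(-309406, Add(-17, Add(361, Mul(-1, Add(-5, 1))))), -79112) = Add(Add(-309406, Add(-17, Add(361, Mul(-1, -4)))), -79112) = Add(Add(-309406, Add(-17, Add(361, 4))), -79112) = Add(Add(-309406, Add(-17, 365)), -79112) = Add(Add(-309406, 348), -79112) = Add(-309058, -79112) = -388170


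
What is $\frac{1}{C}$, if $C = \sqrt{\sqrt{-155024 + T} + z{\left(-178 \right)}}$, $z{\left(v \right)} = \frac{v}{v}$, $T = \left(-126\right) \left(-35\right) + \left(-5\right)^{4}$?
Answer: $\frac{1}{\sqrt{1 + 7 i \sqrt{3061}}} \approx 0.035977 - 0.035885 i$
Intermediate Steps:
$T = 5035$ ($T = 4410 + 625 = 5035$)
$z{\left(v \right)} = 1$
$C = \sqrt{1 + 7 i \sqrt{3061}}$ ($C = \sqrt{\sqrt{-155024 + 5035} + 1} = \sqrt{\sqrt{-149989} + 1} = \sqrt{7 i \sqrt{3061} + 1} = \sqrt{1 + 7 i \sqrt{3061}} \approx 13.934 + 13.898 i$)
$\frac{1}{C} = \frac{1}{\sqrt{1 + 7 i \sqrt{3061}}}$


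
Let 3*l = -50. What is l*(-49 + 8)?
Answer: 2050/3 ≈ 683.33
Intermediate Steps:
l = -50/3 (l = (1/3)*(-50) = -50/3 ≈ -16.667)
l*(-49 + 8) = -50*(-49 + 8)/3 = -50/3*(-41) = 2050/3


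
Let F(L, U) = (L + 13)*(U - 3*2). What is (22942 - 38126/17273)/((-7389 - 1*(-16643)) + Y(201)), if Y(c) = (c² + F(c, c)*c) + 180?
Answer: 79247808/29148412049 ≈ 0.0027188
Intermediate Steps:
F(L, U) = (-6 + U)*(13 + L) (F(L, U) = (13 + L)*(U - 6) = (13 + L)*(-6 + U) = (-6 + U)*(13 + L))
Y(c) = 180 + c² + c*(-78 + c² + 7*c) (Y(c) = (c² + (-78 - 6*c + 13*c + c*c)*c) + 180 = (c² + (-78 - 6*c + 13*c + c²)*c) + 180 = (c² + (-78 + c² + 7*c)*c) + 180 = (c² + c*(-78 + c² + 7*c)) + 180 = 180 + c² + c*(-78 + c² + 7*c))
(22942 - 38126/17273)/((-7389 - 1*(-16643)) + Y(201)) = (22942 - 38126/17273)/((-7389 - 1*(-16643)) + (180 + 201³ - 78*201 + 8*201²)) = (22942 - 38126*1/17273)/((-7389 + 16643) + (180 + 8120601 - 15678 + 8*40401)) = (22942 - 38126/17273)/(9254 + (180 + 8120601 - 15678 + 323208)) = 396239040/(17273*(9254 + 8428311)) = (396239040/17273)/8437565 = (396239040/17273)*(1/8437565) = 79247808/29148412049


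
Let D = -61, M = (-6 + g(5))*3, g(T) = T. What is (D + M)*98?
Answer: -6272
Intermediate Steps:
M = -3 (M = (-6 + 5)*3 = -1*3 = -3)
(D + M)*98 = (-61 - 3)*98 = -64*98 = -6272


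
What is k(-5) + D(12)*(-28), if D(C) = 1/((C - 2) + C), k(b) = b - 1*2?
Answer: -91/11 ≈ -8.2727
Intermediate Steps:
k(b) = -2 + b (k(b) = b - 2 = -2 + b)
D(C) = 1/(-2 + 2*C) (D(C) = 1/((-2 + C) + C) = 1/(-2 + 2*C))
k(-5) + D(12)*(-28) = (-2 - 5) + (1/(2*(-1 + 12)))*(-28) = -7 + ((1/2)/11)*(-28) = -7 + ((1/2)*(1/11))*(-28) = -7 + (1/22)*(-28) = -7 - 14/11 = -91/11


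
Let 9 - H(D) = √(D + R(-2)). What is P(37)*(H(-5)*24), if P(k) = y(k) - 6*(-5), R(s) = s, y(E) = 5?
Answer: 7560 - 840*I*√7 ≈ 7560.0 - 2222.4*I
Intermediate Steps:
H(D) = 9 - √(-2 + D) (H(D) = 9 - √(D - 2) = 9 - √(-2 + D))
P(k) = 35 (P(k) = 5 - 6*(-5) = 5 - 1*(-30) = 5 + 30 = 35)
P(37)*(H(-5)*24) = 35*((9 - √(-2 - 5))*24) = 35*((9 - √(-7))*24) = 35*((9 - I*√7)*24) = 35*(216 - 24*I*√7) = 7560 - 840*I*√7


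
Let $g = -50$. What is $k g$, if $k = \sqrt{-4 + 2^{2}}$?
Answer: $0$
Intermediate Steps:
$k = 0$ ($k = \sqrt{-4 + 4} = \sqrt{0} = 0$)
$k g = 0 \left(-50\right) = 0$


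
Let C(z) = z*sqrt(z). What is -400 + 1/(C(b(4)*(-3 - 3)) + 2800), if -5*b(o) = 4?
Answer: -24499632525/61249136 - 15*sqrt(30)/61249136 ≈ -400.00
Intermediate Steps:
b(o) = -4/5 (b(o) = -1/5*4 = -4/5)
C(z) = z**(3/2)
-400 + 1/(C(b(4)*(-3 - 3)) + 2800) = -400 + 1/((-4*(-3 - 3)/5)**(3/2) + 2800) = -400 + 1/((-4/5*(-6))**(3/2) + 2800) = -400 + 1/((24/5)**(3/2) + 2800) = -400 + 1/(48*sqrt(30)/25 + 2800) = -400 + 1/(2800 + 48*sqrt(30)/25)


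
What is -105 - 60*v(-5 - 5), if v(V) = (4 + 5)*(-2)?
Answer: 975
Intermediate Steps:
v(V) = -18 (v(V) = 9*(-2) = -18)
-105 - 60*v(-5 - 5) = -105 - 60*(-18) = -105 + 1080 = 975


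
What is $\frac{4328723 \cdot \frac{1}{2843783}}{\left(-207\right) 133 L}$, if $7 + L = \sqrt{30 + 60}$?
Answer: $- \frac{4328723}{458568540099} - \frac{618389 \sqrt{10}}{152856180033} \approx -2.2233 \cdot 10^{-5}$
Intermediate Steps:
$L = -7 + 3 \sqrt{10}$ ($L = -7 + \sqrt{30 + 60} = -7 + \sqrt{90} = -7 + 3 \sqrt{10} \approx 2.4868$)
$\frac{4328723 \cdot \frac{1}{2843783}}{\left(-207\right) 133 L} = \frac{4328723 \cdot \frac{1}{2843783}}{\left(-207\right) 133 \left(-7 + 3 \sqrt{10}\right)} = \frac{4328723 \cdot \frac{1}{2843783}}{\left(-27531\right) \left(-7 + 3 \sqrt{10}\right)} = \frac{4328723}{2843783 \left(192717 - 82593 \sqrt{10}\right)}$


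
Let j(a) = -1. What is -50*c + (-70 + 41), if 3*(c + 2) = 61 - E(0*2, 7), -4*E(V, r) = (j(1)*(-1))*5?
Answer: -1933/2 ≈ -966.50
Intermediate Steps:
E(V, r) = -5/4 (E(V, r) = -(-1*(-1))*5/4 = -5/4)
c = 75/4 (c = -2 + (61 - 1*(-5/4))/3 = -2 + (61 + 5/4)/3 = -2 + (1/3)*(249/4) = -2 + 83/4 = 75/4 ≈ 18.750)
-50*c + (-70 + 41) = -50*75/4 + (-70 + 41) = -1875/2 - 29 = -1933/2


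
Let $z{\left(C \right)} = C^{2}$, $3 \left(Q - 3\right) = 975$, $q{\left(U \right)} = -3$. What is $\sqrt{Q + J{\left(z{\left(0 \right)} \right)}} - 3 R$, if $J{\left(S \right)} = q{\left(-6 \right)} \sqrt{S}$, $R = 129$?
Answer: $-387 + 2 \sqrt{82} \approx -368.89$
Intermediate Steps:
$Q = 328$ ($Q = 3 + \frac{1}{3} \cdot 975 = 3 + 325 = 328$)
$J{\left(S \right)} = - 3 \sqrt{S}$
$\sqrt{Q + J{\left(z{\left(0 \right)} \right)}} - 3 R = \sqrt{328 - 3 \sqrt{0^{2}}} - 3 \cdot 129 = \sqrt{328 - 3 \sqrt{0}} - 387 = \sqrt{328 - 0} - 387 = \sqrt{328 + 0} - 387 = \sqrt{328} - 387 = 2 \sqrt{82} - 387 = -387 + 2 \sqrt{82}$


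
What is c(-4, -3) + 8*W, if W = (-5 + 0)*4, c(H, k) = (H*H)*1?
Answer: -144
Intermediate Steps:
c(H, k) = H**2 (c(H, k) = H**2*1 = H**2)
W = -20 (W = -5*4 = -20)
c(-4, -3) + 8*W = (-4)**2 + 8*(-20) = 16 - 160 = -144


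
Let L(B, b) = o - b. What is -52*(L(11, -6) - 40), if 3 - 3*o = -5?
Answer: 4888/3 ≈ 1629.3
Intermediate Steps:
o = 8/3 (o = 1 - ⅓*(-5) = 1 + 5/3 = 8/3 ≈ 2.6667)
L(B, b) = 8/3 - b
-52*(L(11, -6) - 40) = -52*((8/3 - 1*(-6)) - 40) = -52*((8/3 + 6) - 40) = -52*(26/3 - 40) = -52*(-94/3) = 4888/3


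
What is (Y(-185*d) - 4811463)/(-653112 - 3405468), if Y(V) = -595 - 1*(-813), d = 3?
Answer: 962249/811716 ≈ 1.1854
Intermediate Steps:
Y(V) = 218 (Y(V) = -595 + 813 = 218)
(Y(-185*d) - 4811463)/(-653112 - 3405468) = (218 - 4811463)/(-653112 - 3405468) = -4811245/(-4058580) = -4811245*(-1/4058580) = 962249/811716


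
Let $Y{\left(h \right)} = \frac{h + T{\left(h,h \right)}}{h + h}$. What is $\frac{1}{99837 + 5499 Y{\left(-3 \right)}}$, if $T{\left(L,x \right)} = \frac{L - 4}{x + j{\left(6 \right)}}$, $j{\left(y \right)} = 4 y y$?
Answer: $\frac{1}{102632} \approx 9.7436 \cdot 10^{-6}$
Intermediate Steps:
$j{\left(y \right)} = 4 y^{2}$
$T{\left(L,x \right)} = \frac{-4 + L}{144 + x}$ ($T{\left(L,x \right)} = \frac{L - 4}{x + 4 \cdot 6^{2}} = \frac{-4 + L}{x + 4 \cdot 36} = \frac{-4 + L}{x + 144} = \frac{-4 + L}{144 + x}$)
$Y{\left(h \right)} = \frac{h + \frac{-4 + h}{144 + h}}{2 h}$ ($Y{\left(h \right)} = \frac{h + \frac{-4 + h}{144 + h}}{h + h} = \frac{h + \frac{-4 + h}{144 + h}}{2 h}$)
$\frac{1}{99837 + 5499 Y{\left(-3 \right)}} = \frac{1}{99837 + 5499 \frac{-4 - 3 - 3 \left(144 - 3\right)}{2 \left(-3\right) \left(144 - 3\right)}} = \frac{1}{99837 + 5499 \cdot \frac{1}{2} \left(- \frac{1}{3}\right) \frac{1}{141} \left(-4 - 3 - 423\right)} = \frac{1}{99837 + 5499 \cdot \frac{1}{2} \left(- \frac{1}{3}\right) \frac{1}{141} \left(-430\right)} = \frac{1}{99837 + 5499 \cdot \frac{215}{423}} = \frac{1}{99837 + 2795} = \frac{1}{102632}$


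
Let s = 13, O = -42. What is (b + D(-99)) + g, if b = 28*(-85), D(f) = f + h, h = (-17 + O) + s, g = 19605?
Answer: 17080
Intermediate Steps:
h = -46 (h = (-17 - 42) + 13 = -59 + 13 = -46)
D(f) = -46 + f (D(f) = f - 46 = -46 + f)
b = -2380
(b + D(-99)) + g = (-2380 + (-46 - 99)) + 19605 = (-2380 - 145) + 19605 = -2525 + 19605 = 17080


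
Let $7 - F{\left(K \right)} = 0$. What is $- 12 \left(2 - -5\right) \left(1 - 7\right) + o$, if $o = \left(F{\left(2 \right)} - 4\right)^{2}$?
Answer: $513$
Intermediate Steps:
$F{\left(K \right)} = 7$ ($F{\left(K \right)} = 7 - 0 = 7 + 0 = 7$)
$o = 9$ ($o = \left(7 - 4\right)^{2} = 3^{2} = 9$)
$- 12 \left(2 - -5\right) \left(1 - 7\right) + o = - 12 \left(2 - -5\right) \left(1 - 7\right) + 9 = - 12 \left(2 + 5\right) \left(-6\right) + 9 = - 12 \cdot 7 \left(-6\right) + 9 = \left(-12\right) \left(-42\right) + 9 = 504 + 9 = 513$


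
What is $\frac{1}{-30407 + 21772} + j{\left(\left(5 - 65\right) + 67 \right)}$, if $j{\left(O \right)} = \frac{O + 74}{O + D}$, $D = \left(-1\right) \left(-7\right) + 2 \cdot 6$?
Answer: $\frac{699409}{224510} \approx 3.1153$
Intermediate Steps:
$D = 19$ ($D = 7 + 12 = 19$)
$j{\left(O \right)} = \frac{74 + O}{19 + O}$ ($j{\left(O \right)} = \frac{O + 74}{O + 19} = \frac{74 + O}{19 + O}$)
$\frac{1}{-30407 + 21772} + j{\left(\left(5 - 65\right) + 67 \right)} = \frac{1}{-30407 + 21772} + \frac{74 + \left(\left(5 - 65\right) + 67\right)}{19 + \left(\left(5 - 65\right) + 67\right)} = \frac{1}{-8635} + \frac{74 + \left(-60 + 67\right)}{19 + \left(-60 + 67\right)} = - \frac{1}{8635} + \frac{74 + 7}{19 + 7} = - \frac{1}{8635} + \frac{1}{26} \cdot 81 = - \frac{1}{8635} + \frac{81}{26} = \frac{699409}{224510}$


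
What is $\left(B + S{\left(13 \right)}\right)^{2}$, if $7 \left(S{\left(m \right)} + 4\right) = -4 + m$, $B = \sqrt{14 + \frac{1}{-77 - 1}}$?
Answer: $\frac{81617}{3822} - \frac{19 \sqrt{85098}}{273} \approx 1.052$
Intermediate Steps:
$B = \frac{\sqrt{85098}}{78}$ ($B = \sqrt{14 + \frac{1}{-78}} = \sqrt{14 - \frac{1}{78}} = \sqrt{\frac{1091}{78}} = \frac{\sqrt{85098}}{78} \approx 3.7399$)
$S{\left(m \right)} = - \frac{32}{7} + \frac{m}{7}$ ($S{\left(m \right)} = -4 + \frac{-4 + m}{7} = -4 + \left(- \frac{4}{7} + \frac{m}{7}\right) = - \frac{32}{7} + \frac{m}{7}$)
$\left(B + S{\left(13 \right)}\right)^{2} = \left(\frac{\sqrt{85098}}{78} + \left(- \frac{32}{7} + \frac{1}{7} \cdot 13\right)\right)^{2} = \left(\frac{\sqrt{85098}}{78} + \left(- \frac{32}{7} + \frac{13}{7}\right)\right)^{2} = \left(\frac{\sqrt{85098}}{78} - \frac{19}{7}\right)^{2} = \left(- \frac{19}{7} + \frac{\sqrt{85098}}{78}\right)^{2}$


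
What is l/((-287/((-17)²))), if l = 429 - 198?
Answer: -9537/41 ≈ -232.61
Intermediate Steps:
l = 231
l/((-287/((-17)²))) = 231/((-287/((-17)²))) = 231/((-287/289)) = 231/((-287*1/289)) = 231/(-287/289) = 231*(-289/287) = -9537/41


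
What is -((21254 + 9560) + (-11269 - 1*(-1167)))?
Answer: -20712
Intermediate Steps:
-((21254 + 9560) + (-11269 - 1*(-1167))) = -(30814 + (-11269 + 1167)) = -(30814 - 10102) = -1*20712 = -20712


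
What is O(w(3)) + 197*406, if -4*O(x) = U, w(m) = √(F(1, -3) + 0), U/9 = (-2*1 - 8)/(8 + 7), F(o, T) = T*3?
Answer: 159967/2 ≈ 79984.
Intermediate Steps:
F(o, T) = 3*T
U = -6 (U = 9*((-2*1 - 8)/(8 + 7)) = 9*((-2 - 8)/15) = 9*(-10*1/15) = 9*(-⅔) = -6)
w(m) = 3*I (w(m) = √(3*(-3) + 0) = √(-9 + 0) = √(-9) = 3*I)
O(x) = 3/2 (O(x) = -¼*(-6) = 3/2)
O(w(3)) + 197*406 = 3/2 + 197*406 = 3/2 + 79982 = 159967/2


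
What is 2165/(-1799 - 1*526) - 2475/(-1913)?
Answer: 322546/889545 ≈ 0.36260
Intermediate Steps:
2165/(-1799 - 1*526) - 2475/(-1913) = 2165/(-1799 - 526) - 2475*(-1/1913) = 2165/(-2325) + 2475/1913 = 2165*(-1/2325) + 2475/1913 = -433/465 + 2475/1913 = 322546/889545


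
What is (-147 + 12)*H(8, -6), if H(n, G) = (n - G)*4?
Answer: -7560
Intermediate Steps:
H(n, G) = -4*G + 4*n
(-147 + 12)*H(8, -6) = (-147 + 12)*(-4*(-6) + 4*8) = -135*(24 + 32) = -135*56 = -7560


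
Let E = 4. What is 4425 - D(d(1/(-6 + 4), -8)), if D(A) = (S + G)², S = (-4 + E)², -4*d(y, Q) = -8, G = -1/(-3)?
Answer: 39824/9 ≈ 4424.9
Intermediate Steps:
G = ⅓ (G = -1*(-⅓) = ⅓ ≈ 0.33333)
d(y, Q) = 2 (d(y, Q) = -¼*(-8) = 2)
S = 0 (S = (-4 + 4)² = 0² = 0)
D(A) = ⅑ (D(A) = (0 + ⅓)² = (⅓)² = ⅑)
4425 - D(d(1/(-6 + 4), -8)) = 4425 - 1*⅑ = 4425 - ⅑ = 39824/9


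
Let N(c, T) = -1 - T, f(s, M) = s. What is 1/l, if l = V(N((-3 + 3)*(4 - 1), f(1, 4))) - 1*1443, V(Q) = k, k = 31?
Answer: -1/1412 ≈ -0.00070821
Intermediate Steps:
V(Q) = 31
l = -1412 (l = 31 - 1*1443 = 31 - 1443 = -1412)
1/l = 1/(-1412) = -1/1412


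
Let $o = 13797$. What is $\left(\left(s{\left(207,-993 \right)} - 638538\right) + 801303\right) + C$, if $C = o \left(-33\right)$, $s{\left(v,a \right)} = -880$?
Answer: $-293416$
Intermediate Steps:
$C = -455301$ ($C = 13797 \left(-33\right) = -455301$)
$\left(\left(s{\left(207,-993 \right)} - 638538\right) + 801303\right) + C = \left(\left(-880 - 638538\right) + 801303\right) - 455301 = \left(-639418 + 801303\right) - 455301 = 161885 - 455301 = -293416$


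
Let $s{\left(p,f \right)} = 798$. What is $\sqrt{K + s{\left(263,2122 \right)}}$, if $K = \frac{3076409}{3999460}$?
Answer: $\frac{\sqrt{3194214211858985}}{1999730} \approx 28.263$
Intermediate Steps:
$K = \frac{3076409}{3999460}$ ($K = 3076409 \cdot \frac{1}{3999460} = \frac{3076409}{3999460} \approx 0.76921$)
$\sqrt{K + s{\left(263,2122 \right)}} = \sqrt{\frac{3076409}{3999460} + 798} = \sqrt{\frac{3194645489}{3999460}} = \frac{\sqrt{3194214211858985}}{1999730}$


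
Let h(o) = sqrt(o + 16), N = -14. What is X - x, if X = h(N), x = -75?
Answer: 75 + sqrt(2) ≈ 76.414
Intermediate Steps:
h(o) = sqrt(16 + o)
X = sqrt(2) (X = sqrt(16 - 14) = sqrt(2) ≈ 1.4142)
X - x = sqrt(2) - 1*(-75) = sqrt(2) + 75 = 75 + sqrt(2)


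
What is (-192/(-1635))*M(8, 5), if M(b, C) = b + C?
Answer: 832/545 ≈ 1.5266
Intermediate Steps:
M(b, C) = C + b
(-192/(-1635))*M(8, 5) = (-192/(-1635))*(5 + 8) = -192*(-1/1635)*13 = (64/545)*13 = 832/545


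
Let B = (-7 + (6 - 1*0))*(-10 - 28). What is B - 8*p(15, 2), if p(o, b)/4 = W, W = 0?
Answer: 38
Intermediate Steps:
p(o, b) = 0 (p(o, b) = 4*0 = 0)
B = 38 (B = (-7 + (6 + 0))*(-38) = (-7 + 6)*(-38) = -1*(-38) = 38)
B - 8*p(15, 2) = 38 - 8*0 = 38 - 1*0 = 38 + 0 = 38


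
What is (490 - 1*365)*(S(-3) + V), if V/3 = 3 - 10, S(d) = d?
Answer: -3000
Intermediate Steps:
V = -21 (V = 3*(3 - 10) = 3*(-7) = -21)
(490 - 1*365)*(S(-3) + V) = (490 - 1*365)*(-3 - 21) = (490 - 365)*(-24) = 125*(-24) = -3000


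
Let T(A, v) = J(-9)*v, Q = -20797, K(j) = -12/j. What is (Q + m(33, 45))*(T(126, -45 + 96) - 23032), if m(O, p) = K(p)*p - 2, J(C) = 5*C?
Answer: 527080197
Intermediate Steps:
m(O, p) = -14 (m(O, p) = (-12/p)*p - 2 = -12 - 2 = -14)
T(A, v) = -45*v (T(A, v) = (5*(-9))*v = -45*v)
(Q + m(33, 45))*(T(126, -45 + 96) - 23032) = (-20797 - 14)*(-45*(-45 + 96) - 23032) = -20811*(-45*51 - 23032) = -20811*(-2295 - 23032) = -20811*(-25327) = 527080197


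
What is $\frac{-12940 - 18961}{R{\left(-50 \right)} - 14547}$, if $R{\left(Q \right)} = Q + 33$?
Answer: $\frac{31901}{14564} \approx 2.1904$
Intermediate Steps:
$R{\left(Q \right)} = 33 + Q$
$\frac{-12940 - 18961}{R{\left(-50 \right)} - 14547} = \frac{-12940 - 18961}{\left(33 - 50\right) - 14547} = - \frac{31901}{-17 - 14547} = - \frac{31901}{-14564} = \left(-31901\right) \left(- \frac{1}{14564}\right) = \frac{31901}{14564}$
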